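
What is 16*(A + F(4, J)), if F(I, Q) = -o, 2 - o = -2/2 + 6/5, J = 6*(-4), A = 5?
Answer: 256/5 ≈ 51.200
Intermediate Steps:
J = -24
o = 9/5 (o = 2 - (-2/2 + 6/5) = 2 - (-2*½ + 6*(⅕)) = 2 - (-1 + 6/5) = 2 - 1*⅕ = 2 - ⅕ = 9/5 ≈ 1.8000)
F(I, Q) = -9/5 (F(I, Q) = -1*9/5 = -9/5)
16*(A + F(4, J)) = 16*(5 - 9/5) = 16*(16/5) = 256/5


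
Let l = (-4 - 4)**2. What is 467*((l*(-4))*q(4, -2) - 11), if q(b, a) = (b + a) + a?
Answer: -5137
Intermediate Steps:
q(b, a) = b + 2*a (q(b, a) = (a + b) + a = b + 2*a)
l = 64 (l = (-8)**2 = 64)
467*((l*(-4))*q(4, -2) - 11) = 467*((64*(-4))*(4 + 2*(-2)) - 11) = 467*(-256*(4 - 4) - 11) = 467*(-256*0 - 11) = 467*(0 - 11) = 467*(-11) = -5137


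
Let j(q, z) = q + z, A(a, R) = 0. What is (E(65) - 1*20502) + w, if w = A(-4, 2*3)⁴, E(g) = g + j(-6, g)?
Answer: -20378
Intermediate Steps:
E(g) = -6 + 2*g (E(g) = g + (-6 + g) = -6 + 2*g)
w = 0 (w = 0⁴ = 0)
(E(65) - 1*20502) + w = ((-6 + 2*65) - 1*20502) + 0 = ((-6 + 130) - 20502) + 0 = (124 - 20502) + 0 = -20378 + 0 = -20378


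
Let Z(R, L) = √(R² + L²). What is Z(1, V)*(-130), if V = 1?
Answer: -130*√2 ≈ -183.85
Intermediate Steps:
Z(R, L) = √(L² + R²)
Z(1, V)*(-130) = √(1² + 1²)*(-130) = √(1 + 1)*(-130) = √2*(-130) = -130*√2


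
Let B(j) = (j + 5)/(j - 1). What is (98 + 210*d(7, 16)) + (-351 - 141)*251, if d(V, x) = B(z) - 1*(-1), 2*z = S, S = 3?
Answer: -120454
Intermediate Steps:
z = 3/2 (z = (½)*3 = 3/2 ≈ 1.5000)
B(j) = (5 + j)/(-1 + j)
d(V, x) = 14 (d(V, x) = (5 + 3/2)/(-1 + 3/2) - 1*(-1) = (13/2)/(½) + 1 = 2*(13/2) + 1 = 13 + 1 = 14)
(98 + 210*d(7, 16)) + (-351 - 141)*251 = (98 + 210*14) + (-351 - 141)*251 = (98 + 2940) - 492*251 = 3038 - 123492 = -120454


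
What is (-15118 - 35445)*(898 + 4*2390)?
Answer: -528787854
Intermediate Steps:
(-15118 - 35445)*(898 + 4*2390) = -50563*(898 + 9560) = -50563*10458 = -528787854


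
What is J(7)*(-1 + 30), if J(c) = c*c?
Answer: 1421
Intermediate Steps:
J(c) = c**2
J(7)*(-1 + 30) = 7**2*(-1 + 30) = 49*29 = 1421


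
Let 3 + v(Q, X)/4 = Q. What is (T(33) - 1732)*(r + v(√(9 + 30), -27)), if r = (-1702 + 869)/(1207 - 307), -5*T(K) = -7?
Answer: 100660349/4500 - 34612*√39/5 ≈ -20861.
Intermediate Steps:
T(K) = 7/5 (T(K) = -⅕*(-7) = 7/5)
r = -833/900 ≈ -0.92556
v(Q, X) = -12 + 4*Q
(T(33) - 1732)*(r + v(√(9 + 30), -27)) = (7/5 - 1732)*(-833/900 + (-12 + 4*√(9 + 30))) = -8653*(-833/900 + (-12 + 4*√39))/5 = -8653*(-11633/900 + 4*√39)/5 = 100660349/4500 - 34612*√39/5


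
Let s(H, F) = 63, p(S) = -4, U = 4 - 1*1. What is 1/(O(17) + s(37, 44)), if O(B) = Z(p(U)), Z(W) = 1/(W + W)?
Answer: 8/503 ≈ 0.015905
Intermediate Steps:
U = 3 (U = 4 - 1 = 3)
Z(W) = 1/(2*W)
O(B) = -1/8 (O(B) = (1/2)/(-4) = (1/2)*(-1/4) = -1/8)
1/(O(17) + s(37, 44)) = 1/(-1/8 + 63) = 1/(503/8) = 8/503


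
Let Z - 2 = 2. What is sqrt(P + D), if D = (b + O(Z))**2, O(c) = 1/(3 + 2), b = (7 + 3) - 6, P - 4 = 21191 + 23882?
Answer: sqrt(1127366)/5 ≈ 212.35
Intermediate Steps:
P = 45077 (P = 4 + (21191 + 23882) = 4 + 45073 = 45077)
b = 4 (b = 10 - 6 = 4)
Z = 4 (Z = 2 + 2 = 4)
O(c) = 1/5
D = 441/25 (D = (4 + 1/5)**2 = (21/5)**2 = 441/25 ≈ 17.640)
sqrt(P + D) = sqrt(45077 + 441/25) = sqrt(1127366/25) = sqrt(1127366)/5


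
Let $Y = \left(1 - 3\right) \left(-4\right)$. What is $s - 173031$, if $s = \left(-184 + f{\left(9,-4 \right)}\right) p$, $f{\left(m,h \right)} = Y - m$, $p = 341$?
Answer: $-236116$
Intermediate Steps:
$Y = 8$ ($Y = \left(-2\right) \left(-4\right) = 8$)
$f{\left(m,h \right)} = 8 - m$
$s = -63085$ ($s = \left(-184 + \left(8 - 9\right)\right) 341 = \left(-184 - 1\right) 341 = \left(-185\right) 341 = -63085$)
$s - 173031 = -63085 - 173031 = -236116$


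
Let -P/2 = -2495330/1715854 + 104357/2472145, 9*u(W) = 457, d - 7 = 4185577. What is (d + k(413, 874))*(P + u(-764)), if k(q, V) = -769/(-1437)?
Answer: 879147788828328416139533/3918551089740885 ≈ 2.2436e+8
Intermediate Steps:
k(q, V) = 769/1437 (k(q, V) = -769*(-1/1437) = 769/1437)
d = 4185584 (d = 7 + 4185577 = 4185584)
u(W) = 457/9 (u(W) = (1/9)*457 = 457/9)
P = 5989756206972/2120919943415 (P = -2*(-2495330/1715854 + 104357/2472145) = -2*(-2495330*1/1715854 + 104357*(1/2472145)) = -2*(-1247665/857927 + 104357/2472145) = -2*(-2994878103486/2120919943415) = 5989756206972/2120919943415 ≈ 2.8241)
(d + k(413, 874))*(P + u(-764)) = (4185584 + 769/1437)*(5989756206972/2120919943415 + 457/9) = (6014684977/1437)*(1023168220003403/19088279490735) = 879147788828328416139533/3918551089740885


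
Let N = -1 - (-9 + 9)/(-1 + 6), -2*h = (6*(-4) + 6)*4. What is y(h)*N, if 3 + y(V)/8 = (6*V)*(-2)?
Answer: 3480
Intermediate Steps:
h = 36 (h = -(6*(-4) + 6)*4/2 = -(-24 + 6)*4/2 = -(-9)*4 = -½*(-72) = 36)
y(V) = -24 - 96*V (y(V) = -24 + 8*((6*V)*(-2)) = -24 + 8*(-12*V) = -24 - 96*V)
N = -1 (N = -1 - 0/5 = -1 - 1*0 = -1 + 0 = -1)
y(h)*N = (-24 - 96*36)*(-1) = (-24 - 3456)*(-1) = -3480*(-1) = 3480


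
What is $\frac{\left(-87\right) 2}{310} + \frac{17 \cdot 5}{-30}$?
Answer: $- \frac{3157}{930} \approx -3.3946$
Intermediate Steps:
$\frac{\left(-87\right) 2}{310} + \frac{17 \cdot 5}{-30} = \left(-174\right) \frac{1}{310} + 85 \left(- \frac{1}{30}\right) = - \frac{87}{155} - \frac{17}{6} = - \frac{3157}{930}$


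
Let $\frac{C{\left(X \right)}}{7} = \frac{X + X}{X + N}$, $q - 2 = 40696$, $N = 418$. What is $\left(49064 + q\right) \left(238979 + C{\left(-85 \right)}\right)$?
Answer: $\frac{193058210042}{9} \approx 2.1451 \cdot 10^{10}$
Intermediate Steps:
$q = 40698$ ($q = 2 + 40696 = 40698$)
$C{\left(X \right)} = \frac{14 X}{418 + X}$ ($C{\left(X \right)} = 7 \frac{X + X}{X + 418} = 7 \frac{2 X}{418 + X} = \frac{14 X}{418 + X}$)
$\left(49064 + q\right) \left(238979 + C{\left(-85 \right)}\right) = \left(49064 + 40698\right) \left(238979 + 14 \left(-85\right) \frac{1}{418 - 85}\right) = 89762 \left(238979 + 14 \left(-85\right) \frac{1}{333}\right) = 89762 \left(238979 - \frac{1190}{333}\right) = 89762 \cdot \frac{79578817}{333} = \frac{193058210042}{9}$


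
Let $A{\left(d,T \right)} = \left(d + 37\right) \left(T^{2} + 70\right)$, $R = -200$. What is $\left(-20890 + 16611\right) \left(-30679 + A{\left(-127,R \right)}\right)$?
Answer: $15562633141$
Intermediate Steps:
$A{\left(d,T \right)} = \left(37 + d\right) \left(70 + T^{2}\right)$
$\left(-20890 + 16611\right) \left(-30679 + A{\left(-127,R \right)}\right) = \left(-20890 + 16611\right) \left(-30679 + \left(2590 + 37 \left(-200\right)^{2} + 70 \left(-127\right) - 127 \left(-200\right)^{2}\right)\right) = - 4279 \left(-30679 + \left(2590 + 37 \cdot 40000 - 8890 - 5080000\right)\right) = - 4279 \left(-30679 + \left(2590 + 1480000 - 8890 - 5080000\right)\right) = - 4279 \left(-30679 - 3606300\right) = \left(-4279\right) \left(-3636979\right) = 15562633141$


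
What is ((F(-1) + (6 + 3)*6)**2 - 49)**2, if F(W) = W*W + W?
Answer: 8219689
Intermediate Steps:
F(W) = W + W**2 (F(W) = W**2 + W = W + W**2)
((F(-1) + (6 + 3)*6)**2 - 49)**2 = ((-(1 - 1) + (6 + 3)*6)**2 - 49)**2 = ((-1*0 + 9*6)**2 - 49)**2 = ((0 + 54)**2 - 49)**2 = (54**2 - 49)**2 = (2916 - 49)**2 = 2867**2 = 8219689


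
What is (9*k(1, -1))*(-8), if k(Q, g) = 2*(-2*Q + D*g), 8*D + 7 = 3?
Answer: 216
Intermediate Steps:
D = -½ (D = -7/8 + (⅛)*3 = -7/8 + 3/8 = -½ ≈ -0.50000)
k(Q, g) = -g - 4*Q (k(Q, g) = 2*(-2*Q - g/2) = -g - 4*Q)
(9*k(1, -1))*(-8) = (9*(-1*(-1) - 4*1))*(-8) = (9*(1 - 4))*(-8) = (9*(-3))*(-8) = -27*(-8) = 216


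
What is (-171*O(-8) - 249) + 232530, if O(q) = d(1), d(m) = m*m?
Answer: 232110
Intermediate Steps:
d(m) = m**2
O(q) = 1 (O(q) = 1**2 = 1)
(-171*O(-8) - 249) + 232530 = (-171*1 - 249) + 232530 = (-171 - 249) + 232530 = -420 + 232530 = 232110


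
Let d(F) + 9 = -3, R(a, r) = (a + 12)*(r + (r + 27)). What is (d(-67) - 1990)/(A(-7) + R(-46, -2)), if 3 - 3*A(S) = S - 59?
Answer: 182/69 ≈ 2.6377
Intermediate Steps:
R(a, r) = (12 + a)*(27 + 2*r) (R(a, r) = (12 + a)*(r + (27 + r)) = (12 + a)*(27 + 2*r))
d(F) = -12 (d(F) = -9 - 3 = -12)
A(S) = 62/3 - S/3 (A(S) = 1 - (S - 59)/3 = 1 - (-59 + S)/3 = 1 + (59/3 - S/3) = 62/3 - S/3)
(d(-67) - 1990)/(A(-7) + R(-46, -2)) = (-12 - 1990)/((62/3 - ⅓*(-7)) + (324 + 24*(-2) + 27*(-46) + 2*(-46)*(-2))) = -2002/((62/3 + 7/3) + (324 - 48 - 1242 + 184)) = -2002/(23 - 782) = -2002/(-759) = -2002*(-1/759) = 182/69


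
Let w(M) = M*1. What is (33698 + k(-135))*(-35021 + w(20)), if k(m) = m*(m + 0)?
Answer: -1817356923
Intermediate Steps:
w(M) = M
k(m) = m² (k(m) = m*m = m²)
(33698 + k(-135))*(-35021 + w(20)) = (33698 + (-135)²)*(-35021 + 20) = (33698 + 18225)*(-35001) = 51923*(-35001) = -1817356923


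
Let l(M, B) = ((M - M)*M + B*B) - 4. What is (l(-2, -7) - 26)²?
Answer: 361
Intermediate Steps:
l(M, B) = -4 + B² (l(M, B) = (0*M + B²) - 4 = (0 + B²) - 4 = B² - 4 = -4 + B²)
(l(-2, -7) - 26)² = ((-4 + (-7)²) - 26)² = ((-4 + 49) - 26)² = (45 - 26)² = 19² = 361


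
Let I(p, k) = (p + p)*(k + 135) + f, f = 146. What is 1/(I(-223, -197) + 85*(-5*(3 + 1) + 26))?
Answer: 1/28308 ≈ 3.5326e-5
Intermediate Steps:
I(p, k) = 146 + 2*p*(135 + k) (I(p, k) = (p + p)*(k + 135) + 146 = (2*p)*(135 + k) + 146 = 2*p*(135 + k) + 146 = 146 + 2*p*(135 + k))
1/(I(-223, -197) + 85*(-5*(3 + 1) + 26)) = 1/((146 + 270*(-223) + 2*(-197)*(-223)) + 85*(-5*(3 + 1) + 26)) = 1/((146 - 60210 + 87862) + 85*(-5*4 + 26)) = 1/(27798 + 85*(-20 + 26)) = 1/(27798 + 85*6) = 1/(27798 + 510) = 1/28308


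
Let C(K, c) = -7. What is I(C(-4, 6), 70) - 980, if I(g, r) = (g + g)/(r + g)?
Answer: -8822/9 ≈ -980.22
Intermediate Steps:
I(g, r) = 2*g/(g + r) (I(g, r) = (2*g)/(g + r) = 2*g/(g + r))
I(C(-4, 6), 70) - 980 = 2*(-7)/(-7 + 70) - 980 = 2*(-7)/63 - 980 = 2*(-7)*(1/63) - 980 = -2/9 - 980 = -8822/9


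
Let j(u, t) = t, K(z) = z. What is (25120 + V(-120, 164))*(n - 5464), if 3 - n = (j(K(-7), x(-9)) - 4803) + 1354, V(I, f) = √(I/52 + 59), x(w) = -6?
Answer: -50390720 - 2006*√9581/13 ≈ -5.0406e+7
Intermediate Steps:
V(I, f) = √(59 + I/52) (V(I, f) = √(I*(1/52) + 59) = √(I/52 + 59) = √(59 + I/52))
n = 3458 (n = 3 - ((-6 - 4803) + 1354) = 3 - (-4809 + 1354) = 3 - 1*(-3455) = 3 + 3455 = 3458)
(25120 + V(-120, 164))*(n - 5464) = (25120 + √(39884 + 13*(-120))/26)*(3458 - 5464) = (25120 + √(39884 - 1560)/26)*(-2006) = (25120 + √38324/26)*(-2006) = (25120 + (2*√9581)/26)*(-2006) = (25120 + √9581/13)*(-2006) = -50390720 - 2006*√9581/13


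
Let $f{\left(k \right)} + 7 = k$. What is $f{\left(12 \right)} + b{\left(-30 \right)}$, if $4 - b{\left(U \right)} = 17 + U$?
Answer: $22$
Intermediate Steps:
$f{\left(k \right)} = -7 + k$
$b{\left(U \right)} = -13 - U$ ($b{\left(U \right)} = 4 - \left(17 + U\right) = -13 - U$)
$f{\left(12 \right)} + b{\left(-30 \right)} = \left(-7 + 12\right) - -17 = 5 + \left(-13 + 30\right) = 5 + 17 = 22$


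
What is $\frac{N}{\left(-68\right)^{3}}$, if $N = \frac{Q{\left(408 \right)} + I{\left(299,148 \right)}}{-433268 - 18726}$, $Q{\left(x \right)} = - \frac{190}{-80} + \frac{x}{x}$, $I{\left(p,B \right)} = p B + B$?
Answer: $\frac{355227}{1136971019264} \approx 3.1243 \cdot 10^{-7}$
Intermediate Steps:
$I{\left(p,B \right)} = B + B p$ ($I{\left(p,B \right)} = B p + B = B + B p$)
$Q{\left(x \right)} = \frac{27}{8}$ ($Q{\left(x \right)} = \left(-190\right) \left(- \frac{1}{80}\right) + 1 = \frac{19}{8} + 1 = \frac{27}{8}$)
$N = - \frac{355227}{3615952}$ ($N = \frac{\frac{27}{8} + 148 \left(1 + 299\right)}{-433268 - 18726} = \frac{\frac{27}{8} + 148 \cdot 300}{-451994} = \left(\frac{27}{8} + 44400\right) \left(- \frac{1}{451994}\right) = \frac{355227}{8} \left(- \frac{1}{451994}\right) = - \frac{355227}{3615952} \approx -0.098239$)
$\frac{N}{\left(-68\right)^{3}} = - \frac{355227}{3615952 \left(-68\right)^{3}} = - \frac{355227}{3615952 \left(-314432\right)} = \left(- \frac{355227}{3615952}\right) \left(- \frac{1}{314432}\right) = \frac{355227}{1136971019264}$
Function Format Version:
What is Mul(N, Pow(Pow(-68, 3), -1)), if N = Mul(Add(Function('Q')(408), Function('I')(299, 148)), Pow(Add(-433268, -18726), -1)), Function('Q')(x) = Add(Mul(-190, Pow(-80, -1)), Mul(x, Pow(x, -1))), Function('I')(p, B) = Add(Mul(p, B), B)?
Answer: Rational(355227, 1136971019264) ≈ 3.1243e-7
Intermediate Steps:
Function('I')(p, B) = Add(B, Mul(B, p)) (Function('I')(p, B) = Add(Mul(B, p), B) = Add(B, Mul(B, p)))
Function('Q')(x) = Rational(27, 8) (Function('Q')(x) = Add(Mul(-190, Rational(-1, 80)), 1) = Add(Rational(19, 8), 1) = Rational(27, 8))
N = Rational(-355227, 3615952) (N = Mul(Add(Rational(27, 8), Mul(148, Add(1, 299))), Pow(Add(-433268, -18726), -1)) = Mul(Add(Rational(27, 8), Mul(148, 300)), Pow(-451994, -1)) = Mul(Add(Rational(27, 8), 44400), Rational(-1, 451994)) = Mul(Rational(355227, 8), Rational(-1, 451994)) = Rational(-355227, 3615952) ≈ -0.098239)
Mul(N, Pow(Pow(-68, 3), -1)) = Mul(Rational(-355227, 3615952), Pow(Pow(-68, 3), -1)) = Mul(Rational(-355227, 3615952), Pow(-314432, -1)) = Mul(Rational(-355227, 3615952), Rational(-1, 314432)) = Rational(355227, 1136971019264)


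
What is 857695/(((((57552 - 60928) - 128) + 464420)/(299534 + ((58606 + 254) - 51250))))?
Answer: 65858968270/115229 ≈ 5.7155e+5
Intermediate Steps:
857695/(((((57552 - 60928) - 128) + 464420)/(299534 + ((58606 + 254) - 51250)))) = 857695/((((-3376 - 128) + 464420)/(299534 + (58860 - 51250)))) = 857695/(((-3504 + 464420)/(299534 + 7610))) = 857695/((460916/307144)) = 857695/((460916*(1/307144))) = 857695/(115229/76786) = 857695*(76786/115229) = 65858968270/115229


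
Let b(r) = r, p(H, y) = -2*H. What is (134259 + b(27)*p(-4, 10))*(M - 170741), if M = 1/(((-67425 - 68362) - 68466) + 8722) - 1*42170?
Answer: -1866096160760150/65177 ≈ -2.8631e+10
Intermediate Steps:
M = -8245542271/195531 (M = 1/((-135787 - 68466) + 8722) - 42170 = 1/(-204253 + 8722) - 42170 = 1/(-195531) - 42170 = -1/195531 - 42170 = -8245542271/195531 ≈ -42170.)
(134259 + b(27)*p(-4, 10))*(M - 170741) = (134259 + 27*(-2*(-4)))*(-8245542271/195531 - 170741) = (134259 + 27*8)*(-41630700742/195531) = (134259 + 216)*(-41630700742/195531) = 134475*(-41630700742/195531) = -1866096160760150/65177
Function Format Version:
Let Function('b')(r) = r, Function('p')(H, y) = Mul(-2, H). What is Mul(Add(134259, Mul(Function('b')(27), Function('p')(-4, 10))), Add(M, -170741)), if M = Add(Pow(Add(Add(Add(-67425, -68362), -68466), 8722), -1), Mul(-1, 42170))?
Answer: Rational(-1866096160760150, 65177) ≈ -2.8631e+10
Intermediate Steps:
M = Rational(-8245542271, 195531) (M = Add(Pow(Add(Add(-135787, -68466), 8722), -1), -42170) = Add(Pow(Add(-204253, 8722), -1), -42170) = Add(Pow(-195531, -1), -42170) = Add(Rational(-1, 195531), -42170) = Rational(-8245542271, 195531) ≈ -42170.)
Mul(Add(134259, Mul(Function('b')(27), Function('p')(-4, 10))), Add(M, -170741)) = Mul(Add(134259, Mul(27, Mul(-2, -4))), Add(Rational(-8245542271, 195531), -170741)) = Mul(Add(134259, Mul(27, 8)), Rational(-41630700742, 195531)) = Mul(Add(134259, 216), Rational(-41630700742, 195531)) = Mul(134475, Rational(-41630700742, 195531)) = Rational(-1866096160760150, 65177)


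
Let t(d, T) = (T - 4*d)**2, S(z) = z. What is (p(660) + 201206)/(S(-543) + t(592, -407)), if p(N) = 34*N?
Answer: 111823/3850041 ≈ 0.029045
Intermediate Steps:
(p(660) + 201206)/(S(-543) + t(592, -407)) = (34*660 + 201206)/(-543 + (-407 - 4*592)**2) = (22440 + 201206)/(-543 + (-407 - 2368)**2) = 223646/(-543 + (-2775)**2) = 223646/(-543 + 7700625) = 223646/7700082 = 223646*(1/7700082) = 111823/3850041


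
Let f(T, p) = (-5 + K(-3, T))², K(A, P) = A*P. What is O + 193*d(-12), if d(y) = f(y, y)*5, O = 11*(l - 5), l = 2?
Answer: 927332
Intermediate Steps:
f(T, p) = (-5 - 3*T)²
O = -33 (O = 11*(2 - 5) = 11*(-3) = -33)
d(y) = 5*(5 + 3*y)² (d(y) = (5 + 3*y)²*5 = 5*(5 + 3*y)²)
O + 193*d(-12) = -33 + 193*(5*(5 + 3*(-12))²) = -33 + 193*(5*(5 - 36)²) = -33 + 193*(5*(-31)²) = -33 + 193*(5*961) = -33 + 193*4805 = -33 + 927365 = 927332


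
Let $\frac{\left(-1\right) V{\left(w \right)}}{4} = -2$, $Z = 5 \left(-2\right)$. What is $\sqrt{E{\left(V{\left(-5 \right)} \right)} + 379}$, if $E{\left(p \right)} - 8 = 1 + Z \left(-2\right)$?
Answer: $2 \sqrt{102} \approx 20.199$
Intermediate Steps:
$Z = -10$
$V{\left(w \right)} = 8$ ($V{\left(w \right)} = \left(-4\right) \left(-2\right) = 8$)
$E{\left(p \right)} = 29$ ($E{\left(p \right)} = 8 + \left(1 - -20\right) = 8 + \left(1 + 20\right) = 8 + 21 = 29$)
$\sqrt{E{\left(V{\left(-5 \right)} \right)} + 379} = \sqrt{29 + 379} = \sqrt{408} = 2 \sqrt{102}$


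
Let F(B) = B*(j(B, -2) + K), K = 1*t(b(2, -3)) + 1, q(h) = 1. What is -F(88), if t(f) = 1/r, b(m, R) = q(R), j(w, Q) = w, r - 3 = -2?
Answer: -7920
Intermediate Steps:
r = 1 (r = 3 - 2 = 1)
b(m, R) = 1
t(f) = 1 (t(f) = 1/1 = 1)
K = 2 (K = 1*1 + 1 = 1 + 1 = 2)
F(B) = B*(2 + B) (F(B) = B*(B + 2) = B*(2 + B))
-F(88) = -88*(2 + 88) = -88*90 = -1*7920 = -7920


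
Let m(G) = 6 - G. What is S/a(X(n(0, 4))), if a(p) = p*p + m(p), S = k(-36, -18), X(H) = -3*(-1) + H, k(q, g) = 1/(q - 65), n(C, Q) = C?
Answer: -1/1212 ≈ -0.00082508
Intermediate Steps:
k(q, g) = 1/(-65 + q)
X(H) = 3 + H
S = -1/101 (S = 1/(-65 - 36) = 1/(-101) = -1/101 ≈ -0.0099010)
a(p) = 6 + p**2 - p (a(p) = p*p + (6 - p) = p**2 + (6 - p) = 6 + p**2 - p)
S/a(X(n(0, 4))) = -1/(101*(6 + (3 + 0)**2 - (3 + 0))) = -1/(101*(6 + 3**2 - 1*3)) = -1/(101*(6 + 9 - 3)) = -1/101/12 = -1/101*1/12 = -1/1212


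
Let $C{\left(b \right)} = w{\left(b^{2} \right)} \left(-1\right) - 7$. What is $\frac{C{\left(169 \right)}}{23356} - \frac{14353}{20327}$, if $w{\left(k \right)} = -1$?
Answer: $- \frac{167675315}{237378706} \approx -0.70636$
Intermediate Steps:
$C{\left(b \right)} = -6$ ($C{\left(b \right)} = \left(-1\right) \left(-1\right) - 7 = 1 - 7 = -6$)
$\frac{C{\left(169 \right)}}{23356} - \frac{14353}{20327} = - \frac{6}{23356} - \frac{14353}{20327} = \left(-6\right) \frac{1}{23356} - \frac{14353}{20327} = - \frac{3}{11678} - \frac{14353}{20327} = - \frac{167675315}{237378706}$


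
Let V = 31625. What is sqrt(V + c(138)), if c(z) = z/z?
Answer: 3*sqrt(3514) ≈ 177.84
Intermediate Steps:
c(z) = 1
sqrt(V + c(138)) = sqrt(31625 + 1) = sqrt(31626) = 3*sqrt(3514)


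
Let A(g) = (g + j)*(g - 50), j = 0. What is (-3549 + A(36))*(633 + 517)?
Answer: -4660950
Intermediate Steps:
A(g) = g*(-50 + g) (A(g) = (g + 0)*(g - 50) = g*(-50 + g))
(-3549 + A(36))*(633 + 517) = (-3549 + 36*(-50 + 36))*(633 + 517) = (-3549 + 36*(-14))*1150 = (-3549 - 504)*1150 = -4053*1150 = -4660950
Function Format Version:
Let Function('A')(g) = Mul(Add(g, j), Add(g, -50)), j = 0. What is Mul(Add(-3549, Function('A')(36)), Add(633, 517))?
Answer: -4660950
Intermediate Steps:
Function('A')(g) = Mul(g, Add(-50, g)) (Function('A')(g) = Mul(Add(g, 0), Add(g, -50)) = Mul(g, Add(-50, g)))
Mul(Add(-3549, Function('A')(36)), Add(633, 517)) = Mul(Add(-3549, Mul(36, Add(-50, 36))), Add(633, 517)) = Mul(Add(-3549, Mul(36, -14)), 1150) = Mul(Add(-3549, -504), 1150) = Mul(-4053, 1150) = -4660950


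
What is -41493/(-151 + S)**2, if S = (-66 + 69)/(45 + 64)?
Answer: -492978333/270799936 ≈ -1.8205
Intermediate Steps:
S = 3/109 ≈ 0.027523
-41493/(-151 + S)**2 = -41493/(-151 + 3/109)**2 = -41493/((-16456/109)**2) = -41493/270799936/11881 = -41493*11881/270799936 = -492978333/270799936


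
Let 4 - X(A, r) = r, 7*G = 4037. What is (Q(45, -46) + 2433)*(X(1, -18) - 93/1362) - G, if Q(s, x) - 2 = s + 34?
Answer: 86695244/1589 ≈ 54560.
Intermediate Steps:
G = 4037/7 (G = (⅐)*4037 = 4037/7 ≈ 576.71)
X(A, r) = 4 - r
Q(s, x) = 36 + s (Q(s, x) = 2 + (s + 34) = 2 + (34 + s) = 36 + s)
(Q(45, -46) + 2433)*(X(1, -18) - 93/1362) - G = ((36 + 45) + 2433)*((4 - 1*(-18)) - 93/1362) - 1*4037/7 = (81 + 2433)*((4 + 18) - 93*1/1362) - 4037/7 = 2514*(22 - 31/454) - 4037/7 = 2514*(9957/454) - 4037/7 = 12515949/227 - 4037/7 = 86695244/1589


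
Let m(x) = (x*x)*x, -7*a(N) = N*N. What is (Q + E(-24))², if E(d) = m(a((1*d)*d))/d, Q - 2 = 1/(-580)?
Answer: 778938741897291260167390558887142849/39577123600 ≈ 1.9682e+25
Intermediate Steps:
a(N) = -N²/7 (a(N) = -N*N/7 = -N²/7)
m(x) = x³ (m(x) = x²*x = x³)
Q = 1159/580 (Q = 2 + 1/(-580) = 2 - 1/580 = 1159/580 ≈ 1.9983)
E(d) = -d¹¹/343 (E(d) = (-d⁴/7)³/d = (-d¹²/343)/d = -d¹¹/343)
(Q + E(-24))² = (1159/580 - 1/343*(-24)¹¹)² = (1159/580 - 1/343*(-1521681143169024))² = (1159/580 + 1521681143169024/343)² = (882575063038431457/198940)² = 778938741897291260167390558887142849/39577123600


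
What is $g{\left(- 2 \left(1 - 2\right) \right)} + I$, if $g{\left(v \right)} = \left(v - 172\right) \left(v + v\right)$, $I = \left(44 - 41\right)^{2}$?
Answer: $-671$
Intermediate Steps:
$I = 9$ ($I = 3^{2} = 9$)
$g{\left(v \right)} = 2 v \left(-172 + v\right)$ ($g{\left(v \right)} = \left(-172 + v\right) 2 v = 2 v \left(-172 + v\right)$)
$g{\left(- 2 \left(1 - 2\right) \right)} + I = 2 \left(- 2 \left(1 - 2\right)\right) \left(-172 - 2 \left(1 - 2\right)\right) + 9 = 2 \left(\left(-2\right) \left(-1\right)\right) \left(-172 - -2\right) + 9 = 2 \cdot 2 \left(-172 + 2\right) + 9 = 2 \cdot 2 \left(-170\right) + 9 = -680 + 9 = -671$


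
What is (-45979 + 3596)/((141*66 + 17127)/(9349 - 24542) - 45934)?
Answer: 643924919/697901695 ≈ 0.92266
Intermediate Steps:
(-45979 + 3596)/((141*66 + 17127)/(9349 - 24542) - 45934) = -42383/((9306 + 17127)/(-15193) - 45934) = -42383/(26433*(-1/15193) - 45934) = -42383/(-26433/15193 - 45934) = -42383/(-697901695/15193) = -42383*(-15193/697901695) = 643924919/697901695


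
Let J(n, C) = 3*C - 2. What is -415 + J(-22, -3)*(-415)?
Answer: 4150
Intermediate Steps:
J(n, C) = -2 + 3*C
-415 + J(-22, -3)*(-415) = -415 + (-2 + 3*(-3))*(-415) = -415 + (-2 - 9)*(-415) = -415 - 11*(-415) = -415 + 4565 = 4150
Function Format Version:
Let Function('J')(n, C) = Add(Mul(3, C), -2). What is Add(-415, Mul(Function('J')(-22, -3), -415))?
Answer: 4150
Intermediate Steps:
Function('J')(n, C) = Add(-2, Mul(3, C))
Add(-415, Mul(Function('J')(-22, -3), -415)) = Add(-415, Mul(Add(-2, Mul(3, -3)), -415)) = Add(-415, Mul(Add(-2, -9), -415)) = Add(-415, Mul(-11, -415)) = Add(-415, 4565) = 4150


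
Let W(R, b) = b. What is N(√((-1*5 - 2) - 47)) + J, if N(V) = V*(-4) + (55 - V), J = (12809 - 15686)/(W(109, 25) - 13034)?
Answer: 718372/13009 - 15*I*√6 ≈ 55.221 - 36.742*I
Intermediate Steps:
J = 2877/13009 (J = (12809 - 15686)/(25 - 13034) = -2877/(-13009) = -2877*(-1/13009) = 2877/13009 ≈ 0.22115)
N(V) = 55 - 5*V (N(V) = -4*V + (55 - V) = 55 - 5*V)
N(√((-1*5 - 2) - 47)) + J = (55 - 5*√((-1*5 - 2) - 47)) + 2877/13009 = (55 - 5*√((-5 - 2) - 47)) + 2877/13009 = (55 - 5*√(-7 - 47)) + 2877/13009 = (55 - 15*I*√6) + 2877/13009 = 718372/13009 - 15*I*√6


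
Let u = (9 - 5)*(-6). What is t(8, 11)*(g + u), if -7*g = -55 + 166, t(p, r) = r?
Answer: -3069/7 ≈ -438.43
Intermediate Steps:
g = -111/7 (g = -(-55 + 166)/7 = -1/7*111 = -111/7 ≈ -15.857)
u = -24 (u = 4*(-6) = -24)
t(8, 11)*(g + u) = 11*(-111/7 - 24) = 11*(-279/7) = -3069/7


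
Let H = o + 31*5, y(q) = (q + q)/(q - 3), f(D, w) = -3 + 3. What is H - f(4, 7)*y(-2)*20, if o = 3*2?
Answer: 161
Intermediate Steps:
f(D, w) = 0
y(q) = 2*q/(-3 + q) (y(q) = (2*q)/(-3 + q) = 2*q/(-3 + q))
o = 6
H = 161 (H = 6 + 31*5 = 6 + 155 = 161)
H - f(4, 7)*y(-2)*20 = 161 - 0*(2*(-2)/(-3 - 2))*20 = 161 - 0*(2*(-2)/(-5))*20 = 161 - 0*(2*(-2)*(-1/5))*20 = 161 - 0*(4/5)*20 = 161 - 0*20 = 161 - 1*0 = 161 + 0 = 161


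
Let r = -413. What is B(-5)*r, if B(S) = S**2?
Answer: -10325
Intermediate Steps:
B(-5)*r = (-5)**2*(-413) = 25*(-413) = -10325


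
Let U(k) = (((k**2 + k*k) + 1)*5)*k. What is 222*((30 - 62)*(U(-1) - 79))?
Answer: 667776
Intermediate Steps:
U(k) = k*(5 + 10*k**2) (U(k) = (((k**2 + k**2) + 1)*5)*k = ((2*k**2 + 1)*5)*k = ((1 + 2*k**2)*5)*k = (5 + 10*k**2)*k = k*(5 + 10*k**2))
222*((30 - 62)*(U(-1) - 79)) = 222*((30 - 62)*((5*(-1) + 10*(-1)**3) - 79)) = 222*(-32*((-5 + 10*(-1)) - 79)) = 222*(-32*((-5 - 10) - 79)) = 222*(-32*(-15 - 79)) = 222*(-32*(-94)) = 222*3008 = 667776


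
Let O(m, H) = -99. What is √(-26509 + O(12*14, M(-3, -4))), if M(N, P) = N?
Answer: 4*I*√1663 ≈ 163.12*I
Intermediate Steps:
√(-26509 + O(12*14, M(-3, -4))) = √(-26509 - 99) = √(-26608) = 4*I*√1663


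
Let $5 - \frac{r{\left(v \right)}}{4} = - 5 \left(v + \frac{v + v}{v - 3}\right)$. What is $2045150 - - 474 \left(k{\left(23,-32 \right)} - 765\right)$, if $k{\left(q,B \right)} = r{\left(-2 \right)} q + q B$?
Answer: $1290068$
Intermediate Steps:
$r{\left(v \right)} = 20 + 20 v + \frac{40 v}{-3 + v}$ ($r{\left(v \right)} = 20 - 4 \left(- 5 \left(v + \frac{v + v}{v - 3}\right)\right) = 20 - 4 \left(- 5 \left(v + \frac{2 v}{-3 + v}\right)\right) = 20 - 4 \left(- 5 v - \frac{10 v}{-3 + v}\right) = 20 + \left(20 v + \frac{40 v}{-3 + v}\right) = 20 + 20 v + \frac{40 v}{-3 + v}$)
$k{\left(q,B \right)} = - 4 q + B q$ ($k{\left(q,B \right)} = \frac{20 \left(-3 + \left(-2\right)^{2}\right)}{-3 - 2} q + q B = \frac{20 \left(-3 + 4\right)}{-5} q + B q = 20 \left(- \frac{1}{5}\right) 1 q + B q = - 4 q + B q$)
$2045150 - - 474 \left(k{\left(23,-32 \right)} - 765\right) = 2045150 - - 474 \left(23 \left(-4 - 32\right) - 765\right) = 2045150 - - 474 \left(23 \left(-36\right) - 765\right) = 2045150 - - 474 \left(-828 - 765\right) = 2045150 - \left(-474\right) \left(-1593\right) = 2045150 - 755082 = 1290068$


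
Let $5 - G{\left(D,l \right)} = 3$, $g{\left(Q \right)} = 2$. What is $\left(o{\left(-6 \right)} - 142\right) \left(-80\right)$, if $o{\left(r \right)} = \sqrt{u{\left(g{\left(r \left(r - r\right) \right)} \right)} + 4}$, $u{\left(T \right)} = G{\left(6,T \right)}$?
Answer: $11360 - 80 \sqrt{6} \approx 11164.0$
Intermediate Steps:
$G{\left(D,l \right)} = 2$ ($G{\left(D,l \right)} = 5 - 3 = 2$)
$u{\left(T \right)} = 2$
$o{\left(r \right)} = \sqrt{6}$ ($o{\left(r \right)} = \sqrt{2 + 4} = \sqrt{6}$)
$\left(o{\left(-6 \right)} - 142\right) \left(-80\right) = \left(\sqrt{6} - 142\right) \left(-80\right) = \left(-142 + \sqrt{6}\right) \left(-80\right) = 11360 - 80 \sqrt{6}$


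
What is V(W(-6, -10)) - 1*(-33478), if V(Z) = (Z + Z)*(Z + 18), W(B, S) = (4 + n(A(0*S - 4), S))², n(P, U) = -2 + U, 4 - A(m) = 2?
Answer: 43974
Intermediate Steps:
A(m) = 2 (A(m) = 4 - 1*2 = 4 - 2 = 2)
W(B, S) = (2 + S)² (W(B, S) = (4 + (-2 + S))² = (2 + S)²)
V(Z) = 2*Z*(18 + Z) (V(Z) = (2*Z)*(18 + Z) = 2*Z*(18 + Z))
V(W(-6, -10)) - 1*(-33478) = 2*(2 - 10)²*(18 + (2 - 10)²) - 1*(-33478) = 2*(-8)²*(18 + (-8)²) + 33478 = 2*64*(18 + 64) + 33478 = 2*64*82 + 33478 = 10496 + 33478 = 43974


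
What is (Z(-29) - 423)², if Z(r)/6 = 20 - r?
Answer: 16641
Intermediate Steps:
Z(r) = 120 - 6*r (Z(r) = 6*(20 - r) = 120 - 6*r)
(Z(-29) - 423)² = ((120 - 6*(-29)) - 423)² = ((120 + 174) - 423)² = (294 - 423)² = (-129)² = 16641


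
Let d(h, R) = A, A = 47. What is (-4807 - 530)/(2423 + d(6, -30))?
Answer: -5337/2470 ≈ -2.1607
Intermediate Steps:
d(h, R) = 47
(-4807 - 530)/(2423 + d(6, -30)) = (-4807 - 530)/(2423 + 47) = -5337/2470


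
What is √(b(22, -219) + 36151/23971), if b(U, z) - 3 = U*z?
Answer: I*√2765874993794/23971 ≈ 69.379*I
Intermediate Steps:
b(U, z) = 3 + U*z
√(b(22, -219) + 36151/23971) = √((3 + 22*(-219)) + 36151/23971) = √((3 - 4818) + 36151*(1/23971)) = √(-4815 + 36151/23971) = √(-115384214/23971) = I*√2765874993794/23971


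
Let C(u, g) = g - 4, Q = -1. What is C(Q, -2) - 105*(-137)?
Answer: 14379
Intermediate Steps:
C(u, g) = -4 + g
C(Q, -2) - 105*(-137) = (-4 - 2) - 105*(-137) = -6 + 14385 = 14379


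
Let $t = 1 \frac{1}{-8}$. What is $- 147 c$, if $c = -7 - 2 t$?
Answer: $\frac{3969}{4} \approx 992.25$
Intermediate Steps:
$t = - \frac{1}{8}$ ($t = 1 \left(- \frac{1}{8}\right) = - \frac{1}{8} \approx -0.125$)
$c = - \frac{27}{4}$ ($c = -7 - - \frac{1}{4} = -7 + \frac{1}{4} = - \frac{27}{4} \approx -6.75$)
$- 147 c = \left(-147\right) \left(- \frac{27}{4}\right) = \frac{3969}{4}$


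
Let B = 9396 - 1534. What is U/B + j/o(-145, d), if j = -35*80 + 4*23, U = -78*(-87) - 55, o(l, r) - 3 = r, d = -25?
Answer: 10719189/86482 ≈ 123.95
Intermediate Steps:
o(l, r) = 3 + r
B = 7862
U = 6731 (U = 6786 - 55 = 6731)
j = -2708 (j = -2800 + 92 = -2708)
U/B + j/o(-145, d) = 6731/7862 - 2708/(3 - 25) = 6731*(1/7862) - 2708/(-22) = 6731/7862 - 2708*(-1/22) = 6731/7862 + 1354/11 = 10719189/86482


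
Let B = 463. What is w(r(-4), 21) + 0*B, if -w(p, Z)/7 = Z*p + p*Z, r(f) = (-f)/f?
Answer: 294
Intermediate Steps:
r(f) = -1
w(p, Z) = -14*Z*p (w(p, Z) = -7*(Z*p + p*Z) = -7*(Z*p + Z*p) = -14*Z*p)
w(r(-4), 21) + 0*B = -14*21*(-1) + 0*463 = 294 + 0 = 294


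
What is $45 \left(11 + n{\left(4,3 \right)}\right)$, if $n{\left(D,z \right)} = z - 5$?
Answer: $405$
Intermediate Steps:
$n{\left(D,z \right)} = -5 + z$
$45 \left(11 + n{\left(4,3 \right)}\right) = 45 \left(11 + \left(-5 + 3\right)\right) = 45 \left(11 - 2\right) = 45 \cdot 9 = 405$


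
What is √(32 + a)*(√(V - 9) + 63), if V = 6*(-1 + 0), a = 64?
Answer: 4*√6*(63 + I*√15) ≈ 617.27 + 37.947*I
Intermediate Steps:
V = -6 (V = 6*(-1) = -6)
√(32 + a)*(√(V - 9) + 63) = √(32 + 64)*(√(-6 - 9) + 63) = √96*(√(-15) + 63) = (4*√6)*(I*√15 + 63) = (4*√6)*(63 + I*√15) = 4*√6*(63 + I*√15)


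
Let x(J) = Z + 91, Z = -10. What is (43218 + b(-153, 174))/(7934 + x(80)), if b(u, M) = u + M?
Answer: 6177/1145 ≈ 5.3948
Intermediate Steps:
x(J) = 81 (x(J) = -10 + 91 = 81)
b(u, M) = M + u
(43218 + b(-153, 174))/(7934 + x(80)) = (43218 + (174 - 153))/(7934 + 81) = (43218 + 21)/8015 = 43239*(1/8015) = 6177/1145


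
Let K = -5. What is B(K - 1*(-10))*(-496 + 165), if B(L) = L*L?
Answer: -8275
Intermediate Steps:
B(L) = L**2
B(K - 1*(-10))*(-496 + 165) = (-5 - 1*(-10))**2*(-496 + 165) = (-5 + 10)**2*(-331) = 5**2*(-331) = 25*(-331) = -8275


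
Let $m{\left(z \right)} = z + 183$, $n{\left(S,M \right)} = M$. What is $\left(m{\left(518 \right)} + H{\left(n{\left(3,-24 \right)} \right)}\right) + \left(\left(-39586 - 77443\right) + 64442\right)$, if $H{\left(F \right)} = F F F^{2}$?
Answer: $279890$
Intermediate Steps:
$m{\left(z \right)} = 183 + z$
$H{\left(F \right)} = F^{4}$ ($H{\left(F \right)} = F^{2} F^{2} = F^{4}$)
$\left(m{\left(518 \right)} + H{\left(n{\left(3,-24 \right)} \right)}\right) + \left(\left(-39586 - 77443\right) + 64442\right) = \left(\left(183 + 518\right) + \left(-24\right)^{4}\right) + \left(\left(-39586 - 77443\right) + 64442\right) = \left(701 + 331776\right) + \left(-117029 + 64442\right) = 332477 - 52587 = 279890$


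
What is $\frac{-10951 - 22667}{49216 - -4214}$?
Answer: $- \frac{431}{685} \approx -0.6292$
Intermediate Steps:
$\frac{-10951 - 22667}{49216 - -4214} = - \frac{33618}{49216 + \left(-18930 + 23144\right)} = - \frac{33618}{49216 + 4214} = - \frac{33618}{53430} = \left(-33618\right) \frac{1}{53430} = - \frac{431}{685}$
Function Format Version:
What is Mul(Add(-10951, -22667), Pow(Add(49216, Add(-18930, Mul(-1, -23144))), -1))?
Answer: Rational(-431, 685) ≈ -0.62920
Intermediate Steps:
Mul(Add(-10951, -22667), Pow(Add(49216, Add(-18930, Mul(-1, -23144))), -1)) = Mul(-33618, Pow(Add(49216, Add(-18930, 23144)), -1)) = Mul(-33618, Pow(Add(49216, 4214), -1)) = Mul(-33618, Pow(53430, -1)) = Mul(-33618, Rational(1, 53430)) = Rational(-431, 685)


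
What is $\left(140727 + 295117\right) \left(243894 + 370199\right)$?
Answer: $267648749492$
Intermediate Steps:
$\left(140727 + 295117\right) \left(243894 + 370199\right) = 435844 \cdot 614093 = 267648749492$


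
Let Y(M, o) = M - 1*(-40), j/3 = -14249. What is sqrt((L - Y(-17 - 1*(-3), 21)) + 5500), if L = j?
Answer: I*sqrt(37273) ≈ 193.06*I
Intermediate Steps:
j = -42747 (j = 3*(-14249) = -42747)
Y(M, o) = 40 + M (Y(M, o) = M + 40 = 40 + M)
L = -42747
sqrt((L - Y(-17 - 1*(-3), 21)) + 5500) = sqrt((-42747 - (40 + (-17 - 1*(-3)))) + 5500) = sqrt((-42747 - (40 + (-17 + 3))) + 5500) = sqrt((-42747 - (40 - 14)) + 5500) = sqrt((-42747 - 1*26) + 5500) = sqrt((-42747 - 26) + 5500) = sqrt(-42773 + 5500) = sqrt(-37273) = I*sqrt(37273)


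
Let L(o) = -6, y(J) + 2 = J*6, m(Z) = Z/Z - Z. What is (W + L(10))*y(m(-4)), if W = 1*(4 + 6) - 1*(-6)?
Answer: 280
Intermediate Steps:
m(Z) = 1 - Z
y(J) = -2 + 6*J (y(J) = -2 + J*6 = -2 + 6*J)
W = 16 (W = 1*10 + 6 = 10 + 6 = 16)
(W + L(10))*y(m(-4)) = (16 - 6)*(-2 + 6*(1 - 1*(-4))) = 10*(-2 + 6*(1 + 4)) = 10*(-2 + 6*5) = 10*(-2 + 30) = 10*28 = 280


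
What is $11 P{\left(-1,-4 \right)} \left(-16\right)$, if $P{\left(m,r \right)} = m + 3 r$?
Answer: $2288$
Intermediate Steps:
$11 P{\left(-1,-4 \right)} \left(-16\right) = 11 \left(-1 + 3 \left(-4\right)\right) \left(-16\right) = 11 \left(-1 - 12\right) \left(-16\right) = 11 \left(-13\right) \left(-16\right) = \left(-143\right) \left(-16\right) = 2288$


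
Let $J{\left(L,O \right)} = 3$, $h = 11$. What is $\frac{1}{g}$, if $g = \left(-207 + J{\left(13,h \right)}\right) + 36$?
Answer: $- \frac{1}{168} \approx -0.0059524$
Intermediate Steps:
$g = -168$ ($g = \left(-207 + 3\right) + 36 = -204 + 36 = -168$)
$\frac{1}{g} = \frac{1}{-168} = - \frac{1}{168}$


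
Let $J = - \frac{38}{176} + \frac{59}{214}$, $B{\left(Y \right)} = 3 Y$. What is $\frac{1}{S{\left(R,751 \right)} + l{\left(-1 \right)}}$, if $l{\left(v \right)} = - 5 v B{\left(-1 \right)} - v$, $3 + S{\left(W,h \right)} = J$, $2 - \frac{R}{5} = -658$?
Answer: $- \frac{9416}{159509} \approx -0.059031$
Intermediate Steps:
$R = 3300$ ($R = 10 - -3290 = 10 + 3290 = 3300$)
$J = \frac{563}{9416}$ ($J = \left(-38\right) \frac{1}{176} + 59 \cdot \frac{1}{214} = - \frac{19}{88} + \frac{59}{214} = \frac{563}{9416} \approx 0.059792$)
$S{\left(W,h \right)} = - \frac{27685}{9416}$ ($S{\left(W,h \right)} = -3 + \frac{563}{9416} = - \frac{27685}{9416}$)
$l{\left(v \right)} = 14 v$ ($l{\left(v \right)} = - 5 v 3 \left(-1\right) - v = - 5 v \left(-3\right) - v = 15 v - v = 14 v$)
$\frac{1}{S{\left(R,751 \right)} + l{\left(-1 \right)}} = \frac{1}{- \frac{27685}{9416} + 14 \left(-1\right)} = \frac{1}{- \frac{27685}{9416} - 14} = \frac{1}{- \frac{159509}{9416}} = - \frac{9416}{159509}$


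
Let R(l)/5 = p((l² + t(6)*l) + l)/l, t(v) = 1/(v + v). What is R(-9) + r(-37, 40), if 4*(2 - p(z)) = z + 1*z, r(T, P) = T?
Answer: -1319/72 ≈ -18.319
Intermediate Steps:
t(v) = 1/(2*v)
p(z) = 2 - z/2 (p(z) = 2 - (z + 1*z)/4 = 2 - (z + z)/4 = 2 - z/2)
R(l) = 5*(2 - 13*l/24 - l²/2)/l (R(l) = 5*((2 - ((l² + ((½)/6)*l) + l)/2)/l) = 5*((2 - ((l² + ((½)*(⅙))*l) + l)/2)/l) = 5*((2 - ((l² + l/12) + l)/2)/l) = 5*((2 - (l² + 13*l/12)/2)/l) = 5*((2 + (-13*l/24 - l²/2))/l) = 5*((2 - 13*l/24 - l²/2)/l) = 5*(2 - 13*l/24 - l²/2)/l)
R(-9) + r(-37, 40) = (-65/24 + 10/(-9) - 5/2*(-9)) - 37 = (-65/24 + 10*(-⅑) + 45/2) - 37 = (-65/24 - 10/9 + 45/2) - 37 = 1345/72 - 37 = -1319/72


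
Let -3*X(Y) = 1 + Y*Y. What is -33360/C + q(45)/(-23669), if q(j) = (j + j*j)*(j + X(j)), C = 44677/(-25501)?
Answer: 20193828620670/1057459913 ≈ 19097.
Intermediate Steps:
C = -44677/25501 (C = 44677*(-1/25501) = -44677/25501 ≈ -1.7520)
X(Y) = -⅓ - Y²/3 (X(Y) = -(1 + Y*Y)/3 = -(1 + Y²)/3 = -⅓ - Y²/3)
q(j) = (j + j²)*(-⅓ + j - j²/3) (q(j) = (j + j*j)*(j + (-⅓ - j²/3)) = (j + j²)*(-⅓ + j - j²/3))
-33360/C + q(45)/(-23669) = -33360/(-44677/25501) + ((⅓)*45*(-1 - 1*45³ + 2*45 + 2*45²))/(-23669) = -33360*(-25501/44677) + ((⅓)*45*(-1 - 1*91125 + 90 + 2*2025))*(-1/23669) = 850713360/44677 + ((⅓)*45*(-1 - 91125 + 90 + 4050))*(-1/23669) = 850713360/44677 + ((⅓)*45*(-86986))*(-1/23669) = 850713360/44677 - 1304790*(-1/23669) = 850713360/44677 + 1304790/23669 = 20193828620670/1057459913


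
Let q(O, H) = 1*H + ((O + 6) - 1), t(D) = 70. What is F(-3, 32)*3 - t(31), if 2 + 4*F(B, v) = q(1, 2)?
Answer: -131/2 ≈ -65.500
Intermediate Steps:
q(O, H) = 5 + H + O (q(O, H) = H + ((6 + O) - 1) = H + (5 + O) = 5 + H + O)
F(B, v) = 3/2 (F(B, v) = -1/2 + (5 + 2 + 1)/4 = -1/2 + (1/4)*8 = -1/2 + 2 = 3/2)
F(-3, 32)*3 - t(31) = (3/2)*3 - 1*70 = 9/2 - 70 = -131/2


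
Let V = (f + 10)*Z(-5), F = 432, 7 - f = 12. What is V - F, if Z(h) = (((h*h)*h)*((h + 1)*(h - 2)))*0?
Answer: -432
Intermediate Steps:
Z(h) = 0 (Z(h) = ((h²*h)*((1 + h)*(-2 + h)))*0 = (h³*((1 + h)*(-2 + h)))*0 = (h³*(1 + h)*(-2 + h))*0 = 0)
f = -5 (f = 7 - 1*12 = 7 - 12 = -5)
V = 0 (V = (-5 + 10)*0 = 5*0 = 0)
V - F = 0 - 1*432 = 0 - 432 = -432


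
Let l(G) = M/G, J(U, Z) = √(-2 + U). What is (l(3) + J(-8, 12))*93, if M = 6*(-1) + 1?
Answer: -155 + 93*I*√10 ≈ -155.0 + 294.09*I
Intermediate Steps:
M = -5 (M = -6 + 1 = -5)
l(G) = -5/G
(l(3) + J(-8, 12))*93 = (-5/3 + √(-2 - 8))*93 = (-5*⅓ + √(-10))*93 = (-5/3 + I*√10)*93 = -155 + 93*I*√10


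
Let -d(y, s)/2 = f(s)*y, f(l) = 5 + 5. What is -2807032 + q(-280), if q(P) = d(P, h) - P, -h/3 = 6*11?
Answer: -2801152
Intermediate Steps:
f(l) = 10
h = -198 (h = -18*11 = -3*66 = -198)
d(y, s) = -20*y
q(P) = -21*P (q(P) = -20*P - P = -21*P)
-2807032 + q(-280) = -2807032 - 21*(-280) = -2807032 + 5880 = -2801152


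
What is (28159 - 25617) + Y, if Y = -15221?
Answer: -12679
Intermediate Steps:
(28159 - 25617) + Y = (28159 - 25617) - 15221 = 2542 - 15221 = -12679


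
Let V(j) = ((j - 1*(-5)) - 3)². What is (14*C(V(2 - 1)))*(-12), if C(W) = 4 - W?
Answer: 840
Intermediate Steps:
V(j) = (2 + j)² (V(j) = ((j + 5) - 3)² = ((5 + j) - 3)² = (2 + j)²)
(14*C(V(2 - 1)))*(-12) = (14*(4 - (2 + (2 - 1))²))*(-12) = (14*(4 - (2 + 1)²))*(-12) = (14*(4 - 1*3²))*(-12) = (14*(4 - 1*9))*(-12) = (14*(4 - 9))*(-12) = (14*(-5))*(-12) = -70*(-12) = 840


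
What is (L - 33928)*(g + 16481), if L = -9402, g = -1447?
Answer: -651423220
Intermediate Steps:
(L - 33928)*(g + 16481) = (-9402 - 33928)*(-1447 + 16481) = -43330*15034 = -651423220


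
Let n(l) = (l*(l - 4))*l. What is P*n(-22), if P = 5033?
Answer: -63335272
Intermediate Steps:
n(l) = l²*(-4 + l) (n(l) = (l*(-4 + l))*l = l²*(-4 + l))
P*n(-22) = 5033*((-22)²*(-4 - 22)) = 5033*(484*(-26)) = 5033*(-12584) = -63335272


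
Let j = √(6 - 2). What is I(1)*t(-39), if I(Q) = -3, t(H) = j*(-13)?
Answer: 78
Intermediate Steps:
j = 2 (j = √4 = 2)
t(H) = -26 (t(H) = 2*(-13) = -26)
I(1)*t(-39) = -3*(-26) = 78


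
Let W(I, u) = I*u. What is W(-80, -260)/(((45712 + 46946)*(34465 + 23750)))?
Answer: 2080/539408547 ≈ 3.8561e-6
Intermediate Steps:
W(-80, -260)/(((45712 + 46946)*(34465 + 23750))) = (-80*(-260))/(((45712 + 46946)*(34465 + 23750))) = 20800/((92658*58215)) = 20800/5394085470 = 20800*(1/5394085470) = 2080/539408547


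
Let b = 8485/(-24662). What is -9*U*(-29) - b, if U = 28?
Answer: 180238381/24662 ≈ 7308.3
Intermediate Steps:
b = -8485/24662 (b = 8485*(-1/24662) = -8485/24662 ≈ -0.34405)
-9*U*(-29) - b = -9*28*(-29) - 1*(-8485/24662) = -252*(-29) + 8485/24662 = 7308 + 8485/24662 = 180238381/24662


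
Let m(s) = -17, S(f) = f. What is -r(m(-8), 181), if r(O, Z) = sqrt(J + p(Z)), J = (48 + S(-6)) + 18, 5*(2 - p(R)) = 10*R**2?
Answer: -2*I*sqrt(16365) ≈ -255.85*I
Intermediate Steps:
p(R) = 2 - 2*R**2
J = 60 (J = (48 - 6) + 18 = 42 + 18 = 60)
r(O, Z) = sqrt(62 - 2*Z**2) (r(O, Z) = sqrt(60 + (2 - 2*Z**2)) = sqrt(62 - 2*Z**2))
-r(m(-8), 181) = -sqrt(62 - 2*181**2) = -sqrt(62 - 2*32761) = -sqrt(62 - 65522) = -sqrt(-65460) = -2*I*sqrt(16365)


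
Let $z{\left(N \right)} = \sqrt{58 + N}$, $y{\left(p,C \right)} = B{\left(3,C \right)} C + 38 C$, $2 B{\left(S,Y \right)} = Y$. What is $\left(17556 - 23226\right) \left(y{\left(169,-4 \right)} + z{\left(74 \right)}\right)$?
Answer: $816480 - 11340 \sqrt{33} \approx 7.5134 \cdot 10^{5}$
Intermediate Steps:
$B{\left(S,Y \right)} = \frac{Y}{2}$
$y{\left(p,C \right)} = \frac{C^{2}}{2} + 38 C$ ($y{\left(p,C \right)} = \frac{C}{2} C + 38 C = \frac{C^{2}}{2} + 38 C$)
$\left(17556 - 23226\right) \left(y{\left(169,-4 \right)} + z{\left(74 \right)}\right) = \left(17556 - 23226\right) \left(\frac{1}{2} \left(-4\right) \left(76 - 4\right) + \sqrt{58 + 74}\right) = - 5670 \left(\frac{1}{2} \left(-4\right) 72 + \sqrt{132}\right) = - 5670 \left(-144 + 2 \sqrt{33}\right) = 816480 - 11340 \sqrt{33}$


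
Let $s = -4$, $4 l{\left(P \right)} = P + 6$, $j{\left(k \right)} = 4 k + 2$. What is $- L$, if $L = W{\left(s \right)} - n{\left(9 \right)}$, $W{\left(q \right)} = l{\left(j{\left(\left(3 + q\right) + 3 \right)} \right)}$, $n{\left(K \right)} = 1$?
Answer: $-3$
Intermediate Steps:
$j{\left(k \right)} = 2 + 4 k$
$l{\left(P \right)} = \frac{3}{2} + \frac{P}{4}$ ($l{\left(P \right)} = \frac{P + 6}{4} = \frac{6 + P}{4} = \frac{3}{2} + \frac{P}{4}$)
$W{\left(q \right)} = 8 + q$ ($W{\left(q \right)} = \frac{3}{2} + \frac{2 + 4 \left(\left(3 + q\right) + 3\right)}{4} = \frac{3}{2} + \frac{2 + 4 \left(6 + q\right)}{4} = \frac{3}{2} + \frac{2 + \left(24 + 4 q\right)}{4} = \frac{3}{2} + \frac{26 + 4 q}{4} = \frac{3}{2} + \left(\frac{13}{2} + q\right) = 8 + q$)
$L = 3$ ($L = \left(8 - 4\right) - 1 = 4 - 1 = 3$)
$- L = \left(-1\right) 3 = -3$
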